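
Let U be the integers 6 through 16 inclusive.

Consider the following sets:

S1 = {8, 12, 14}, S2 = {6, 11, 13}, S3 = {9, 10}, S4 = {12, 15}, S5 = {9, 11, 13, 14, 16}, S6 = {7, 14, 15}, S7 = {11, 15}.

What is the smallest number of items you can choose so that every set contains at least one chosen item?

4

H = {9, 13, 14, 15} meets every set (each contains at least one member of H), and |H| = 4.
No choice of 3 items meets every set, so 4 is the minimum.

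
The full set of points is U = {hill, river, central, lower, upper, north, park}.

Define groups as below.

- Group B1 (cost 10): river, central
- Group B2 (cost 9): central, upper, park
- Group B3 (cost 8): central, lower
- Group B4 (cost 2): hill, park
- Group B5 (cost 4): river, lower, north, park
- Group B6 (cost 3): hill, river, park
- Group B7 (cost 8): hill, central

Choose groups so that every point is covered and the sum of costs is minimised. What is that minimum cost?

15

B2, B4, B5 together cover every point (B2 ∪ B4 ∪ B5 = {hill, river, central, lower, upper, north, park}); total cost 9 + 2 + 4 = 15.
No covering selection has total cost below 15.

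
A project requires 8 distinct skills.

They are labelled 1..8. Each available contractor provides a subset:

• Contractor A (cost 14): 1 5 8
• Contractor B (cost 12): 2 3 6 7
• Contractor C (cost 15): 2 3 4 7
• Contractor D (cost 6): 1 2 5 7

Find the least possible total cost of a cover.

A, B, C together cover every skill (A ∪ B ∪ C = {1, 2, 3, 4, 5, 6, 7, 8}); total cost 14 + 12 + 15 = 41.
The greedy pick D, B, A, C costs 47; no covering selection beats 41.

41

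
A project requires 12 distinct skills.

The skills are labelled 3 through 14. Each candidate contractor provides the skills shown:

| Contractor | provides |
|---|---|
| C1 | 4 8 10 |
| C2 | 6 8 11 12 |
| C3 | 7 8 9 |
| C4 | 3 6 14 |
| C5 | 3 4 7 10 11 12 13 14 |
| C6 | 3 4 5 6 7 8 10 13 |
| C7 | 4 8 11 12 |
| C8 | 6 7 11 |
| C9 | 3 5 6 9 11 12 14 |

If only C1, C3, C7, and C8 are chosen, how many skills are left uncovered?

Union of C1, C3, C7, C8 = {4, 6, 7, 8, 9, 10, 11, 12}.
Not covered: 3, 5, 13, 14 — 4 skills.

4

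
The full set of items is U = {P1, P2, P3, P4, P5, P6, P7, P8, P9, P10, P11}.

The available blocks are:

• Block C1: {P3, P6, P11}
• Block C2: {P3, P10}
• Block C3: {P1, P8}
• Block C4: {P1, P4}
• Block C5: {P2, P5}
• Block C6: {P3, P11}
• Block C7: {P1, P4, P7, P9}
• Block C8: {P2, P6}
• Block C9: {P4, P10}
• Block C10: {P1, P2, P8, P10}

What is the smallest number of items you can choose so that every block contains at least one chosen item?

The 4 items {P2, P3, P4, P8} hit every block.
The blocks C1, C3, C5, C9 are pairwise disjoint, so any hitting set needs a separate item for each — at least 4. Hence 4 is optimal.

4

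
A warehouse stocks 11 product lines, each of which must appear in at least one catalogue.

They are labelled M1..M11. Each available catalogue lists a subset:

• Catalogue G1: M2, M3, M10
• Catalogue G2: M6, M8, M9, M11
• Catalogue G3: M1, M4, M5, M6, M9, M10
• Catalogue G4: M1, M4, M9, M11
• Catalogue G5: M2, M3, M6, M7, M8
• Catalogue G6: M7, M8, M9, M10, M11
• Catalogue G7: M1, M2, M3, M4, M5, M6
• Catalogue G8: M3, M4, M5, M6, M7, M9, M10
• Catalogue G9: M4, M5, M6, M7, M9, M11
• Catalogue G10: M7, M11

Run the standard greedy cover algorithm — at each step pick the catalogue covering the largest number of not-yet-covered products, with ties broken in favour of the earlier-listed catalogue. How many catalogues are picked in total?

3

Greedy: pick G8 (covers 7 new) → pick G2 (covers 2 new) → pick G7 (covers 2 new). Total picks: 3.
(The true minimum cover uses only 2 catalogues, so greedy is not optimal here.)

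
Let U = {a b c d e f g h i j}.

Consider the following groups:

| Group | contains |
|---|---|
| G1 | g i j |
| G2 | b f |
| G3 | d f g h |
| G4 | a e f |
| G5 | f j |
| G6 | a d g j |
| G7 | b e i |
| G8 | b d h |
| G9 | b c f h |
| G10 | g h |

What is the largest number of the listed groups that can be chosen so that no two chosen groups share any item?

G5, G7, G10 are pairwise disjoint (G5={f,j}; G7={b,e,i}; G10={g,h}).
Every remaining group overlaps one of these, and no 4 of the listed groups are pairwise disjoint, so 3 is the maximum.

3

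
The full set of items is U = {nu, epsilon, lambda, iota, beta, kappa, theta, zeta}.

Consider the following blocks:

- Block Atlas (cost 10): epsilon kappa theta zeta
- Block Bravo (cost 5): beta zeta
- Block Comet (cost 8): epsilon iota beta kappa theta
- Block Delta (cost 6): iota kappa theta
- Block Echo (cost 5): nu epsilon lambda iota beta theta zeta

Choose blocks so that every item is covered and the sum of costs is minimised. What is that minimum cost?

11

Delta, Echo together cover every item (Delta ∪ Echo = {nu, epsilon, lambda, iota, beta, kappa, theta, zeta}); total cost 6 + 5 = 11.
No covering selection has total cost below 11.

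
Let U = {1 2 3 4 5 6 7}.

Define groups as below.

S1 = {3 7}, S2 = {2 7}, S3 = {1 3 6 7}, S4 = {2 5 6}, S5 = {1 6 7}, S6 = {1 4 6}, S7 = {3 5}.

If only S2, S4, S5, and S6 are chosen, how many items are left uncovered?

1

Union of S2, S4, S5, S6 = {1, 2, 4, 5, 6, 7}.
Not covered: 3 — 1 item.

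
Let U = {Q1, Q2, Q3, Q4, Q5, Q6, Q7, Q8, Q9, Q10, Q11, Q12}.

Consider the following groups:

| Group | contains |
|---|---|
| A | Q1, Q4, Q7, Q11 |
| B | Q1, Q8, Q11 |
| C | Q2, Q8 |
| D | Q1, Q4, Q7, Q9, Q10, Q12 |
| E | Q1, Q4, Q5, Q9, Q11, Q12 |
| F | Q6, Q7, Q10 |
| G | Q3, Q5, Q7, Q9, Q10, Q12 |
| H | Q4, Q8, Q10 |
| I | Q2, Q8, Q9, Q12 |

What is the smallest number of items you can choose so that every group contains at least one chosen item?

3

The 3 items {Q1, Q7, Q8} hit every group.
The groups C, E, F are pairwise disjoint, so any hitting set needs a separate item for each — at least 3. Hence 3 is optimal.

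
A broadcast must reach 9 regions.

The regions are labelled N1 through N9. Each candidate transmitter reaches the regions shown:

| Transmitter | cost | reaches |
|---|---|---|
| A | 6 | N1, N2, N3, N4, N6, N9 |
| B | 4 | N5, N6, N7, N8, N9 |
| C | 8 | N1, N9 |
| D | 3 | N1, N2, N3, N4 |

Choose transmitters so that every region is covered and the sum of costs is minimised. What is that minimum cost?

7

B, D together cover every region (B ∪ D = {N1, N2, N3, N4, N5, N6, N7, N8, N9}); total cost 4 + 3 = 7.
No covering selection has total cost below 7.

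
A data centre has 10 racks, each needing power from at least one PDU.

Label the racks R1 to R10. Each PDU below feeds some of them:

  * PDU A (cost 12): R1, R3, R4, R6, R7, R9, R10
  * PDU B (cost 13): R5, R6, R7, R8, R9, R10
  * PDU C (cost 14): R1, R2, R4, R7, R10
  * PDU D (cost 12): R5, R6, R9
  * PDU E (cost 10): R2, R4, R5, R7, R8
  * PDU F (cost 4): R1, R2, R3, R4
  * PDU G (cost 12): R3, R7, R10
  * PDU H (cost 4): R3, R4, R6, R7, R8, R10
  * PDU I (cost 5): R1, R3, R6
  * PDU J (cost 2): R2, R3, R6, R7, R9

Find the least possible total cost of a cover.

17

B, F together cover every rack (B ∪ F = {R1, R2, R3, R4, R5, R6, R7, R8, R9, R10}); total cost 13 + 4 = 17.
The greedy pick J, H, F, E costs 20; no covering selection beats 17.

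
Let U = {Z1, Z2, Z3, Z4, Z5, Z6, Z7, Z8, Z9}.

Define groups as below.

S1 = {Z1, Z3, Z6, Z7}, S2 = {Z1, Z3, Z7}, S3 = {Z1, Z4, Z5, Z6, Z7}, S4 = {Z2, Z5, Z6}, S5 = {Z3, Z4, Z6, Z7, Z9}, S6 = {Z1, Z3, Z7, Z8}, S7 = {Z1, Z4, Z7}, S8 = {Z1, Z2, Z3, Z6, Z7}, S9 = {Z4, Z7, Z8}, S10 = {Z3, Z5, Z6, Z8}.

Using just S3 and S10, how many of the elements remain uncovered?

2

Union of S3, S10 = {Z1, Z3, Z4, Z5, Z6, Z7, Z8}.
Not covered: Z2, Z9 — 2 elements.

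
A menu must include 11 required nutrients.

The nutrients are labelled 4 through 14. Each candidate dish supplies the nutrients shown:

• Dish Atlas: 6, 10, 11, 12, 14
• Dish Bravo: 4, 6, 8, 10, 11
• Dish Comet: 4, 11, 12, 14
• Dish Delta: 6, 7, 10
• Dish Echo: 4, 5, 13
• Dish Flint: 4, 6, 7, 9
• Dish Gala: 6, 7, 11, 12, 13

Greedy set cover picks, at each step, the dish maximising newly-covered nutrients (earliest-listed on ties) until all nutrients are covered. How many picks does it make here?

Greedy: pick Atlas (covers 5 new) → pick Echo (covers 3 new) → pick Flint (covers 2 new) → pick Bravo (covers 1 new). Total picks: 4.

4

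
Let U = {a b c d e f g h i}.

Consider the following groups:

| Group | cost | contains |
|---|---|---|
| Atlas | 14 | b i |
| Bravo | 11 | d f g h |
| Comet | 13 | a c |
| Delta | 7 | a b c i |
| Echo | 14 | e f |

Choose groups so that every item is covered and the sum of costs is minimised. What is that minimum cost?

32

Bravo, Delta, Echo together cover every item (Bravo ∪ Delta ∪ Echo = {a, b, c, d, e, f, g, h, i}); total cost 11 + 7 + 14 = 32.
No covering selection has total cost below 32.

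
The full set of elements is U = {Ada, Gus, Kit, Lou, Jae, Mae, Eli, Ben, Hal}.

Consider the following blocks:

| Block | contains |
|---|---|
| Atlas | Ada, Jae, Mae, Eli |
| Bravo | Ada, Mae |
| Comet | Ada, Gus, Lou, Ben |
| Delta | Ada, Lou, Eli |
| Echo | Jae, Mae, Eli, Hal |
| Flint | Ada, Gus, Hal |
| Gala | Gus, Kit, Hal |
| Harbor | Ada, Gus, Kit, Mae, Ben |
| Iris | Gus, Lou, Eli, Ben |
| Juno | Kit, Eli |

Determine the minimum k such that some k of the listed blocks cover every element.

3

Take {Delta, Echo, Harbor}. Their union is {Ada, Gus, Kit, Lou, Jae, Mae, Eli, Ben, Hal}, which is all 9 elements.
No 2 of the 10 blocks cover everything (all 45 combinations miss at least one element), so 3 is optimal.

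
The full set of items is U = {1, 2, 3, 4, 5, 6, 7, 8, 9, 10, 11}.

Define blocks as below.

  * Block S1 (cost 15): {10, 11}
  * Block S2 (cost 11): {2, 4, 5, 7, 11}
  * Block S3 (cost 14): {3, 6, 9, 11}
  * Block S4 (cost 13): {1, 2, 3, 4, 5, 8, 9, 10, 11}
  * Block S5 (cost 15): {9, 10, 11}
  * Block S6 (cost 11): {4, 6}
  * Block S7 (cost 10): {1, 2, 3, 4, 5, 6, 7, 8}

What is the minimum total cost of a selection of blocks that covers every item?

23

S4, S7 together cover every item (S4 ∪ S7 = {1, 2, 3, 4, 5, 6, 7, 8, 9, 10, 11}); total cost 13 + 10 = 23.
No covering selection has total cost below 23.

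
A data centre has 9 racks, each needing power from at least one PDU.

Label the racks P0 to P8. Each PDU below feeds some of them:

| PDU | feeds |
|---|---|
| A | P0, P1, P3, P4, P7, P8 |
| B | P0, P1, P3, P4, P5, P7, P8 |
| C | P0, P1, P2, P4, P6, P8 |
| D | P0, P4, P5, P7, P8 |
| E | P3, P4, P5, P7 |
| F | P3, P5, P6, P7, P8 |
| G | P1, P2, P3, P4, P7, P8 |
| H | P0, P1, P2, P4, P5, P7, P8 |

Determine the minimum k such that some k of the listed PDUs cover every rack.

2

Take {B, C}. Their union is {P0, P1, P2, P3, P4, P5, P6, P7, P8}, which is all 9 racks.
No single PDU has all 9 racks (the largest, B, has 7), so 2 is optimal.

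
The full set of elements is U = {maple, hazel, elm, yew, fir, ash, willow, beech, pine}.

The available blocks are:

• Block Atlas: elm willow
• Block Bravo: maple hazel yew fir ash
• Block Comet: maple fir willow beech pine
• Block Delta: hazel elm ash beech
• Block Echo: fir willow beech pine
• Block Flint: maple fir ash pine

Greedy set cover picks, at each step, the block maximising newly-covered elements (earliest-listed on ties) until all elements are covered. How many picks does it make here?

Greedy: pick Bravo (covers 5 new) → pick Comet (covers 3 new) → pick Atlas (covers 1 new). Total picks: 3.

3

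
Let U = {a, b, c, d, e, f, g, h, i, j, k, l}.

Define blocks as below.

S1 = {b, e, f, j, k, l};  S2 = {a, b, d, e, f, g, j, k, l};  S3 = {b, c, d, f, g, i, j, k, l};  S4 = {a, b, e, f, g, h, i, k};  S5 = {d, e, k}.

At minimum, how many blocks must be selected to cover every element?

2

S3 and S4 together: S3 ∪ S4 = {a, b, c, d, e, f, g, h, i, j, k, l} — every element is covered.
No single block has all 12 elements (the largest, S2, has 9), so 2 is optimal.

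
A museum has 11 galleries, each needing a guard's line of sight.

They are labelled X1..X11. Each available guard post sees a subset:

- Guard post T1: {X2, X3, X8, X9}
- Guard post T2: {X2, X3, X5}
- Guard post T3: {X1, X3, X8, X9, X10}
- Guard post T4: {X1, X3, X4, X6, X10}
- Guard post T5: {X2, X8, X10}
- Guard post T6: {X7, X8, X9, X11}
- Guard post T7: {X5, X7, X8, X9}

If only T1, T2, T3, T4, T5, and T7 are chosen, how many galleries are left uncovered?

Union of T1, T2, T3, T4, T5, T7 = {X1, X2, X3, X4, X5, X6, X7, X8, X9, X10}.
Not covered: X11 — 1 gallery.

1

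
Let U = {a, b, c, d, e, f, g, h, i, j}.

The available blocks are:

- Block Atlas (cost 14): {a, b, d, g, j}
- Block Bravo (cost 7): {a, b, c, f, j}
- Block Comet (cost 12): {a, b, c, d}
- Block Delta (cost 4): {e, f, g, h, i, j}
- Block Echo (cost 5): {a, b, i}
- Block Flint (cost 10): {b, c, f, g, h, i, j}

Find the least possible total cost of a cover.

16

Comet, Delta together cover every point (Comet ∪ Delta = {a, b, c, d, e, f, g, h, i, j}); total cost 12 + 4 = 16.
The greedy pick Delta, Bravo, Comet costs 23; no covering selection beats 16.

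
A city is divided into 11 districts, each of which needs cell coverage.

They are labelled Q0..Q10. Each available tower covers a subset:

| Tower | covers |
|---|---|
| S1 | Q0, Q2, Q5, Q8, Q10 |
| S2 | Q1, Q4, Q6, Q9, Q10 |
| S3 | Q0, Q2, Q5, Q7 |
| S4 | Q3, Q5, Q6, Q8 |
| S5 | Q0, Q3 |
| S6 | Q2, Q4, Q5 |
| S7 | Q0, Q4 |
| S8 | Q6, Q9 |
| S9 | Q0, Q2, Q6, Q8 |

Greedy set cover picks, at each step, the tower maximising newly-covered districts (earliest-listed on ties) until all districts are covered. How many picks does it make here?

4

Greedy: pick S1 (covers 5 new) → pick S2 (covers 4 new) → pick S3 (covers 1 new) → pick S4 (covers 1 new). Total picks: 4.
(The true minimum cover uses only 3 towers, so greedy is not optimal here.)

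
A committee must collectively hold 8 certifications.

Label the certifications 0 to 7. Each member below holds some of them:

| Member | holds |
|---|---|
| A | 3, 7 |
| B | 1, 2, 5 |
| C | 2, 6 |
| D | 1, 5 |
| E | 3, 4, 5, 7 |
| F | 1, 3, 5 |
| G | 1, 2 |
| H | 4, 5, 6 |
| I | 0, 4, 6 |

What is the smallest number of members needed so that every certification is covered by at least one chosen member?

Take {E, G, I}. Their union is {0, 1, 2, 3, 4, 5, 6, 7}, which is all 8 certifications.
Only I contains 0, so I is forced; the remaining 5 certifications need at least 2 more members (each remaining member adds at most 3) — so at least 3 members are needed, and 3 is optimal.

3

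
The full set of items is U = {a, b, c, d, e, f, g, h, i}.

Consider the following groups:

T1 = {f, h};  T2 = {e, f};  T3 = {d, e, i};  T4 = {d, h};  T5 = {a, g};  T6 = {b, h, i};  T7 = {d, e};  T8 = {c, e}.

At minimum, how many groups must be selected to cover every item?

5

T2 and T4 and T5 and T6 and T8 together: T2 ∪ T4 ∪ T5 ∪ T6 ∪ T8 = {a, b, c, d, e, f, g, h, i} — every item is covered.
No 4 of the 8 groups cover everything (all 70 combinations miss at least one item), so 5 is optimal.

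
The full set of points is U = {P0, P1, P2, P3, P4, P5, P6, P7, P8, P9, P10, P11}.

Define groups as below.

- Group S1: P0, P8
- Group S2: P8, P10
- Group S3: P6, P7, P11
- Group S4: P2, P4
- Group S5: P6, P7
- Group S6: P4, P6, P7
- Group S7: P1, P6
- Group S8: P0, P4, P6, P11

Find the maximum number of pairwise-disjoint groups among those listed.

3

S1, S4, S5 are pairwise disjoint (S1={P0,P8}; S4={P2,P4}; S5={P6,P7}).
Every remaining group overlaps one of these, and no 4 of the listed groups are pairwise disjoint, so 3 is the maximum.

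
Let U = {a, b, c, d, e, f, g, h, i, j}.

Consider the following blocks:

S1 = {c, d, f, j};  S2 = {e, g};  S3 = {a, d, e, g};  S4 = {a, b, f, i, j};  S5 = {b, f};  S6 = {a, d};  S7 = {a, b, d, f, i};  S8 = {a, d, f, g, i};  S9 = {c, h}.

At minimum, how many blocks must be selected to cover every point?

Take {S3, S4, S9}. Their union is {a, b, c, d, e, f, g, h, i, j}, which is all 10 points.
Only S9 contains h, so S9 is forced; the remaining 8 points need at least 2 more blocks (each remaining block adds at most 5) — so at least 3 blocks are needed, and 3 is optimal.

3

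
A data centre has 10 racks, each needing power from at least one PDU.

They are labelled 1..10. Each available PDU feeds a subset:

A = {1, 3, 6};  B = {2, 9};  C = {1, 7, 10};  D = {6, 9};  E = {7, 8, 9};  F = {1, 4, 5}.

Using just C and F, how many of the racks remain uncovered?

5

Union of C, F = {1, 4, 5, 7, 10}.
Not covered: 2, 3, 6, 8, 9 — 5 racks.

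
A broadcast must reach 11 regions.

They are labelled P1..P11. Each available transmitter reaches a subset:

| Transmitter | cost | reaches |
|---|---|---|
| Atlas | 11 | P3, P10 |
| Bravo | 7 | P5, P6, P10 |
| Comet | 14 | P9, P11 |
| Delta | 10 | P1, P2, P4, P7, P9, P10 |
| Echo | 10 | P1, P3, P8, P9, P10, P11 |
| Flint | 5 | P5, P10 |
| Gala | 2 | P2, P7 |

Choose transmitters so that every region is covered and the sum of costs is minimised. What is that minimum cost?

27

Bravo, Delta, Echo together cover every region (Bravo ∪ Delta ∪ Echo = {P1, P2, P3, P4, P5, P6, P7, P8, P9, P10, P11}); total cost 7 + 10 + 10 = 27.
The greedy pick Gala, Echo, Bravo, Delta costs 29; no covering selection beats 27.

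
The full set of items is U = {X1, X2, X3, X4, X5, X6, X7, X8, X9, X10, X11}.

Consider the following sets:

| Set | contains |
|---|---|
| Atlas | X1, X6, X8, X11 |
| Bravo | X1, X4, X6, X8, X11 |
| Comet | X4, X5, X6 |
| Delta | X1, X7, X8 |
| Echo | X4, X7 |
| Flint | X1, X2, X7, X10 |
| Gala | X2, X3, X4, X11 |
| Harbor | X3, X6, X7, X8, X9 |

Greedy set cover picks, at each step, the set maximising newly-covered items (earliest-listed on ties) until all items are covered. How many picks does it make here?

Greedy: pick Bravo (covers 5 new) → pick Flint (covers 3 new) → pick Harbor (covers 2 new) → pick Comet (covers 1 new). Total picks: 4.

4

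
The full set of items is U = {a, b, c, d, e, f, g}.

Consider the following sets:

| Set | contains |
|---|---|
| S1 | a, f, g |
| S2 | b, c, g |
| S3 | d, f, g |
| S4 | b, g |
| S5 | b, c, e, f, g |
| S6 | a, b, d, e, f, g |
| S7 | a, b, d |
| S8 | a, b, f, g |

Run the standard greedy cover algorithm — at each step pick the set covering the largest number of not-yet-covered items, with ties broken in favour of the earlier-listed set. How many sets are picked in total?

Greedy: pick S6 (covers 6 new) → pick S2 (covers 1 new). Total picks: 2.

2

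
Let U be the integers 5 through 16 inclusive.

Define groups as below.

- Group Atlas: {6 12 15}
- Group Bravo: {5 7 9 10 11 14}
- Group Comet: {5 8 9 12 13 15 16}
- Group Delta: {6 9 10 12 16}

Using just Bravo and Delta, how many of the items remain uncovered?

3

Union of Bravo, Delta = {5, 6, 7, 9, 10, 11, 12, 14, 16}.
Not covered: 8, 13, 15 — 3 items.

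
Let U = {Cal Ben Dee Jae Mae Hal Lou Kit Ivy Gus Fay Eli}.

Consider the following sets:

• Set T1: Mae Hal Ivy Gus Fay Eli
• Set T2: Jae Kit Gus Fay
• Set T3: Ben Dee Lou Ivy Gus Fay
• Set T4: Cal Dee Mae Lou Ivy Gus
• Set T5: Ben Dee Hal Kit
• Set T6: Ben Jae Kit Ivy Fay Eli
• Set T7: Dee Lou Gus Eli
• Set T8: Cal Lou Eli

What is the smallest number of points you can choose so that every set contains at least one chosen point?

3

Take H = {Jae, Hal, Lou}. Each listed set contains at least one of these, so H is a hitting set of size 3.
No choice of 2 points meets every set, so 3 is the minimum.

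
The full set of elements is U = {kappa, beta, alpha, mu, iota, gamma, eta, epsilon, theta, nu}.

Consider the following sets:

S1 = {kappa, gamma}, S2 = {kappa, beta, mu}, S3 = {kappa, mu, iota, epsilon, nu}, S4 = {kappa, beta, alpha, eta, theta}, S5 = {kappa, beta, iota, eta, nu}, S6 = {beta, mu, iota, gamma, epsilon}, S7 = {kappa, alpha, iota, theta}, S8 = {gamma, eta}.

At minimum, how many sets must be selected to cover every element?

S1, S3, and S4 cover everything between them: the union {kappa, beta, alpha, mu, iota, gamma, eta, epsilon, theta, nu} is all of U.
No 2 of the 8 sets cover everything (all 28 combinations miss at least one element), so 3 is optimal.

3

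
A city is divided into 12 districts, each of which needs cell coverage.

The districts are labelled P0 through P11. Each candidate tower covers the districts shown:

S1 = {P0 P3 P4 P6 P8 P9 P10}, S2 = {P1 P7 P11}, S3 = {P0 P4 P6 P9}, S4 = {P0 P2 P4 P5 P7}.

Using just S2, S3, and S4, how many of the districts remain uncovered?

3

Union of S2, S3, S4 = {P0, P1, P2, P4, P5, P6, P7, P9, P11}.
Not covered: P3, P8, P10 — 3 districts.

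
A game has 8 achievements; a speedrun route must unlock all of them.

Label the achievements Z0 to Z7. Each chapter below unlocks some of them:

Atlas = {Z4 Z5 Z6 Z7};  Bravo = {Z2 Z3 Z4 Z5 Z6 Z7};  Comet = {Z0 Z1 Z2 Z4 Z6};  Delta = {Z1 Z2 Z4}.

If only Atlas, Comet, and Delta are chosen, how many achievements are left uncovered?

1

Union of Atlas, Comet, Delta = {Z0, Z1, Z2, Z4, Z5, Z6, Z7}.
Not covered: Z3 — 1 achievement.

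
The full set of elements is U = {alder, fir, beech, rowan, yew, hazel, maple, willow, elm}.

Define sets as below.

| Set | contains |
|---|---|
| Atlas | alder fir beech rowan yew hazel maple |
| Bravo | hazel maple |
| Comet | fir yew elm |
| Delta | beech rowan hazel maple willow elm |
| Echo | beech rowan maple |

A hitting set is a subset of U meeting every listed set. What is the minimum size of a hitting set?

2

The 2 elements {maple, elm} hit every set.
The sets Bravo, Comet are pairwise disjoint, so any hitting set needs a separate element for each — at least 2. Hence 2 is optimal.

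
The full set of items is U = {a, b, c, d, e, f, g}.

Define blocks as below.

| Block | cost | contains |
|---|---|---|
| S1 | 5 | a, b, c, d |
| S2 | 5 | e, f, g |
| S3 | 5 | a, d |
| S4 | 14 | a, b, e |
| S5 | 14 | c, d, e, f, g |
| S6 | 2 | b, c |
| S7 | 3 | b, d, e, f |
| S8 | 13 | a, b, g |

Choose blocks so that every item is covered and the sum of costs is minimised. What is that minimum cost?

10

S1, S2 together cover every item (S1 ∪ S2 = {a, b, c, d, e, f, g}); total cost 5 + 5 = 10.
The greedy pick S7, S6, S1, S2 costs 15; no covering selection beats 10.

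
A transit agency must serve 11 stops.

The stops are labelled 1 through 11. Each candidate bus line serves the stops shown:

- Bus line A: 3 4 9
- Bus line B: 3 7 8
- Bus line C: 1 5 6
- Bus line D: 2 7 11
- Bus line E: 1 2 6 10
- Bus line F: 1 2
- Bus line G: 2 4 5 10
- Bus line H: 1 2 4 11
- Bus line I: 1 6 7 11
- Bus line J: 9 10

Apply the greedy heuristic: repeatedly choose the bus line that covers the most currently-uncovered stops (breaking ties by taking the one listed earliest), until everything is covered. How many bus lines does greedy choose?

Greedy: pick E (covers 4 new) → pick A (covers 3 new) → pick B (covers 2 new) → pick C (covers 1 new) → pick D (covers 1 new). Total picks: 5.
(The true minimum cover uses only 4 bus lines, so greedy is not optimal here.)

5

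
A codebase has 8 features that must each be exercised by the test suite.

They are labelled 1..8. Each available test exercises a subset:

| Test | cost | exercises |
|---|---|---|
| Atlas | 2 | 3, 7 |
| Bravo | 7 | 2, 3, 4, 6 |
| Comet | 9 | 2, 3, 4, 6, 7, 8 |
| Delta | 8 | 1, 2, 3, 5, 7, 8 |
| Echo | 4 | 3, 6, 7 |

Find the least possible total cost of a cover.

Bravo, Delta together cover every feature (Bravo ∪ Delta = {1, 2, 3, 4, 5, 6, 7, 8}); total cost 7 + 8 = 15.
The greedy pick Atlas, Delta, Bravo costs 17; no covering selection beats 15.

15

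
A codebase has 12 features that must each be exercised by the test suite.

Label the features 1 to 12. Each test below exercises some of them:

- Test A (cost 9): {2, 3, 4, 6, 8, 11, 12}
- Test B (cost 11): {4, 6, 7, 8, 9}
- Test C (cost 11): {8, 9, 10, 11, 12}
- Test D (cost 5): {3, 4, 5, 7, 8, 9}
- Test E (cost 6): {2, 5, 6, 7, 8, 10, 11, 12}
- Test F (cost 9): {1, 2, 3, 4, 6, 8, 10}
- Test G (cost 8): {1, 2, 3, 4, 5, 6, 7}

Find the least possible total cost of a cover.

19

C, G together cover every feature (C ∪ G = {1, 2, 3, 4, 5, 6, 7, 8, 9, 10, 11, 12}); total cost 11 + 8 = 19.
No covering selection has total cost below 19.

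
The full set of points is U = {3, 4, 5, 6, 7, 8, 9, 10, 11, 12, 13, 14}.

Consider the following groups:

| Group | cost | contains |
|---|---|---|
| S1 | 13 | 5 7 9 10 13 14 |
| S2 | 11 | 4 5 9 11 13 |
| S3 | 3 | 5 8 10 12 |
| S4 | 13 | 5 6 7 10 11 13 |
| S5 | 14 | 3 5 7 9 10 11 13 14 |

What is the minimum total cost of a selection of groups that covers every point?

S2, S3, S4, S5 together cover every point (S2 ∪ S3 ∪ S4 ∪ S5 = {3, 4, 5, 6, 7, 8, 9, 10, 11, 12, 13, 14}); total cost 11 + 3 + 13 + 14 = 41.
No covering selection has total cost below 41.

41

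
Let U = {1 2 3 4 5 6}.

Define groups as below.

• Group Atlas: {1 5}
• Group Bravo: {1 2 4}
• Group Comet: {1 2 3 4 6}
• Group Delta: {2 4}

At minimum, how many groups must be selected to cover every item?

Atlas and Comet cover everything between them: the union {1, 2, 3, 4, 5, 6} is all of U.
No single group has all 6 items (the largest, Comet, has 5), so 2 is optimal.

2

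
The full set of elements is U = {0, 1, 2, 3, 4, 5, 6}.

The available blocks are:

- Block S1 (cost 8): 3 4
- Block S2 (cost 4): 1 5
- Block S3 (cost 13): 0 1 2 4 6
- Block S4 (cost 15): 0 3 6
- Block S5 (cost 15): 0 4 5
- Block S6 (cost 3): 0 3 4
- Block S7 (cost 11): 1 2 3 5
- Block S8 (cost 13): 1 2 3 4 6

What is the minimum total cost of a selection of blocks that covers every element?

20

S2, S3, S6 together cover every element (S2 ∪ S3 ∪ S6 = {0, 1, 2, 3, 4, 5, 6}); total cost 4 + 13 + 3 = 20.
No covering selection has total cost below 20.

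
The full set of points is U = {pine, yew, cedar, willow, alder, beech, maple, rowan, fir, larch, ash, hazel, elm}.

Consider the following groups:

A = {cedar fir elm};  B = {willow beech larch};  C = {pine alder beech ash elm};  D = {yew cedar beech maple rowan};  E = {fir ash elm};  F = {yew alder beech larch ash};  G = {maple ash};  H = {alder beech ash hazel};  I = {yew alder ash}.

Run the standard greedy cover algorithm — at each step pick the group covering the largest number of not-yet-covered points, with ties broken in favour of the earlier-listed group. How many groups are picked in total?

5

Greedy: pick C (covers 5 new) → pick D (covers 4 new) → pick B (covers 2 new) → pick A (covers 1 new) → pick H (covers 1 new). Total picks: 5.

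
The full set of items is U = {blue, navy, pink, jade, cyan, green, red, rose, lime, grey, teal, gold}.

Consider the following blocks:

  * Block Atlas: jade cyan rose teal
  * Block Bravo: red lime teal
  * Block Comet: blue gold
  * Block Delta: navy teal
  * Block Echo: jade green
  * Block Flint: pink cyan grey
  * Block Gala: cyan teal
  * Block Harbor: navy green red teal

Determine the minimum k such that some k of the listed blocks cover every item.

5

Take {Atlas, Bravo, Comet, Flint, Harbor}. Their union is {blue, navy, pink, jade, cyan, green, red, rose, lime, grey, teal, gold}, which is all 12 items.
No 4 of the 8 blocks cover everything (all 70 combinations miss at least one item), so 5 is optimal.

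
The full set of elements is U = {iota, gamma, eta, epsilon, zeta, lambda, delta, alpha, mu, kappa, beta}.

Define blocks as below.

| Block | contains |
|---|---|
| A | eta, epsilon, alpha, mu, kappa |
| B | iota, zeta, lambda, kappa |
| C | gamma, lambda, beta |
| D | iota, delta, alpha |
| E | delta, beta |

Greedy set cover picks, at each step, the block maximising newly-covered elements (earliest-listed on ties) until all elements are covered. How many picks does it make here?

4

Greedy: pick A (covers 5 new) → pick B (covers 3 new) → pick C (covers 2 new) → pick D (covers 1 new). Total picks: 4.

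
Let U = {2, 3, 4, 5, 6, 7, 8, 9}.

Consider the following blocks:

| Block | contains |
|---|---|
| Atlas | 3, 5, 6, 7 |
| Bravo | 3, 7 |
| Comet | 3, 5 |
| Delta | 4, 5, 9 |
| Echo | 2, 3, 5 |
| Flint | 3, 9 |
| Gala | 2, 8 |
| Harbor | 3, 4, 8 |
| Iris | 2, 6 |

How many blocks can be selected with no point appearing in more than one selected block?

3

Bravo, Delta, Gala are pairwise disjoint (Bravo={3,7}; Delta={4,5,9}; Gala={2,8}).
Every remaining block overlaps one of these, and no 4 of the listed blocks are pairwise disjoint, so 3 is the maximum.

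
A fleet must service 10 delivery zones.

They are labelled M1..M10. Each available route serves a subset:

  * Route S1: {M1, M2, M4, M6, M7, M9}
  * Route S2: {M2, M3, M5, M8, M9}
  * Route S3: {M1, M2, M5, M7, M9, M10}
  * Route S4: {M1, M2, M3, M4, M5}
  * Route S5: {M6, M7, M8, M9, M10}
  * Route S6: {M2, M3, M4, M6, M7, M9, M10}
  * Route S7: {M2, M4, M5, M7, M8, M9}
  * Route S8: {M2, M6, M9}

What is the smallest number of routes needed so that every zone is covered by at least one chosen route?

S4 and S5 together: S4 ∪ S5 = {M1, M2, M3, M4, M5, M6, M7, M8, M9, M10} — every zone is covered.
No single route has all 10 zones (the largest, S6, has 7), so 2 is optimal.

2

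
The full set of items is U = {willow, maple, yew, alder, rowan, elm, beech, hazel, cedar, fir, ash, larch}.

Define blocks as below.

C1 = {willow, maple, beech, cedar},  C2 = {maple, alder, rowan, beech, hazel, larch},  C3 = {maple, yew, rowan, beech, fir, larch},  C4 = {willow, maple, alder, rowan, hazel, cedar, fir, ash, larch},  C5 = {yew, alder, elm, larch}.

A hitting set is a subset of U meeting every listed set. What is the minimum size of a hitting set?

The 2 items {maple, alder} hit every block.
The blocks C1, C5 are pairwise disjoint, so any hitting set needs a separate item for each — at least 2. Hence 2 is optimal.

2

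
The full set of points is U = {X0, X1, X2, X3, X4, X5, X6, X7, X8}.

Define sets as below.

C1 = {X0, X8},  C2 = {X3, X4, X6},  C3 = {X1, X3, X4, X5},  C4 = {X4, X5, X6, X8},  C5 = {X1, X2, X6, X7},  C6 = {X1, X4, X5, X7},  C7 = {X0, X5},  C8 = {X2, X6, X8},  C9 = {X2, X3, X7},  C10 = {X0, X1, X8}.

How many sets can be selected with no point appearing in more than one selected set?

2

C9, C10 are pairwise disjoint (C9={X2,X3,X7}; C10={X0,X1,X8}).
Every remaining set overlaps one of these, and no 3 of the listed sets are pairwise disjoint, so 2 is the maximum.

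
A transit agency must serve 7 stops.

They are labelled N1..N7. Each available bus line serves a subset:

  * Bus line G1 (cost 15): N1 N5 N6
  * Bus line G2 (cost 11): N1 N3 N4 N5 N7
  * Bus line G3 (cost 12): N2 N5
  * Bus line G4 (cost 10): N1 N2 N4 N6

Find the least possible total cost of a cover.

G2, G4 together cover every stop (G2 ∪ G4 = {N1, N2, N3, N4, N5, N6, N7}); total cost 11 + 10 = 21.
No covering selection has total cost below 21.

21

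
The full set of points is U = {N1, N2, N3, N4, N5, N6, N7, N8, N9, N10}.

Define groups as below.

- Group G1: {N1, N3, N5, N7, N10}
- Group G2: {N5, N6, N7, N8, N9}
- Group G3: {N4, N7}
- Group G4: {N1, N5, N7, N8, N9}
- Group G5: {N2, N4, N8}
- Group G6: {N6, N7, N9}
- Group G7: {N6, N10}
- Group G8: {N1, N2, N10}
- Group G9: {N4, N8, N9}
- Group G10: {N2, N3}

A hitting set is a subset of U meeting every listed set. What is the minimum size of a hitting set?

4

Take H = {N3, N4, N7, N10}. Each listed group contains at least one of these, so H is a hitting set of size 4.
No choice of 3 points meets every group, so 4 is the minimum.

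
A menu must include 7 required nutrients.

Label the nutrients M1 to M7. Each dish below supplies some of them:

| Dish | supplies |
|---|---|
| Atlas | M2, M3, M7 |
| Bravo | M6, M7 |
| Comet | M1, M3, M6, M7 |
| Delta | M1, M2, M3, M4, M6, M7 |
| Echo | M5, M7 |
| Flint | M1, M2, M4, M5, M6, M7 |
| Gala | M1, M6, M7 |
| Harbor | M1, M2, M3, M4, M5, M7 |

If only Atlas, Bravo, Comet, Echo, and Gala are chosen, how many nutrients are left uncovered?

1

Union of Atlas, Bravo, Comet, Echo, Gala = {M1, M2, M3, M5, M6, M7}.
Not covered: M4 — 1 nutrient.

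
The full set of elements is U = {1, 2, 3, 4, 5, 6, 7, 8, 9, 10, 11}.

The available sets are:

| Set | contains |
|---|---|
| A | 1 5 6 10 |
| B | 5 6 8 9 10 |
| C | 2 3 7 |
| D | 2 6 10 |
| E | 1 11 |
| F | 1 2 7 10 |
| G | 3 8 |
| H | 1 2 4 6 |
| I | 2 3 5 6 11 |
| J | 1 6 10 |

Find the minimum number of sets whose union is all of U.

B, C, H, and I cover everything between them: the union {1, 2, 3, 4, 5, 6, 7, 8, 9, 10, 11} is all of U.
No 3 of the 10 sets cover everything (all 120 combinations miss at least one element), so 4 is optimal.

4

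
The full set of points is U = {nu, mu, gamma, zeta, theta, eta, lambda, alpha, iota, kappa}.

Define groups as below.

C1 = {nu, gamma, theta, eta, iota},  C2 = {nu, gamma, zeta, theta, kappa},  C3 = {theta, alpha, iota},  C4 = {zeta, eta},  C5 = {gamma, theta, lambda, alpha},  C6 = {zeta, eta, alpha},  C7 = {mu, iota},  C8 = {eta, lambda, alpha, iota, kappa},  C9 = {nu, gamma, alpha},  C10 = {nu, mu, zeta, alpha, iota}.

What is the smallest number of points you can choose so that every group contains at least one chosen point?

H = {gamma, eta, iota} meets every group (each contains at least one member of H), and |H| = 3.
The groups C4, C5, C7 are pairwise disjoint, so any hitting set needs a separate point for each — at least 3. Hence 3 is optimal.

3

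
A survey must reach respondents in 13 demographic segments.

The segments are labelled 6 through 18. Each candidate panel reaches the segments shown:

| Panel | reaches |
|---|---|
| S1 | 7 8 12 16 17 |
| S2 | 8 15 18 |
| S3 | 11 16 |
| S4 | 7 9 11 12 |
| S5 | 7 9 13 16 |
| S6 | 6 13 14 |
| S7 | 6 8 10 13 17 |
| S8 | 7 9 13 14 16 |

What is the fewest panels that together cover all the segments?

4

S2 and S4 and S7 and S8 together: S2 ∪ S4 ∪ S7 ∪ S8 = {6, 7, 8, 9, 10, 11, 12, 13, 14, 15, 16, 17, 18} — every segment is covered.
No 3 of the 8 panels cover everything (all 56 combinations miss at least one segment), so 4 is optimal.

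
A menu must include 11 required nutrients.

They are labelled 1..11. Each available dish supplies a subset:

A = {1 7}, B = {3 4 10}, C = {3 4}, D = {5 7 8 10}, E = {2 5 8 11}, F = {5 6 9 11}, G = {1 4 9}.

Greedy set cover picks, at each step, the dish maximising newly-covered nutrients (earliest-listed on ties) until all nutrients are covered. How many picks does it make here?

Greedy: pick D (covers 4 new) → pick F (covers 3 new) → pick B (covers 2 new) → pick A (covers 1 new) → pick E (covers 1 new). Total picks: 5.
(The true minimum cover uses only 4 dishes, so greedy is not optimal here.)

5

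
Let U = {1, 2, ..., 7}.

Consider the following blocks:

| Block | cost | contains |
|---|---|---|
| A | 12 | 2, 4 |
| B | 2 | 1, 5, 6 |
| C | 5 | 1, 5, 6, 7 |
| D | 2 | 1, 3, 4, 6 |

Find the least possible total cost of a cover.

19

A, C, D together cover every item (A ∪ C ∪ D = {1, 2, 3, 4, 5, 6, 7}); total cost 12 + 5 + 2 = 19.
The greedy pick D, B, C, A costs 21; no covering selection beats 19.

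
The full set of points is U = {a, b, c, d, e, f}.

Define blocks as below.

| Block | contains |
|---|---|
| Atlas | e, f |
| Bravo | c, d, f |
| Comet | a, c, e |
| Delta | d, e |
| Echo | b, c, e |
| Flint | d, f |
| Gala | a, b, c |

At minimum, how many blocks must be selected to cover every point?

Atlas and Delta and Gala together: Atlas ∪ Delta ∪ Gala = {a, b, c, d, e, f} — every point is covered.
No 2 of the 7 blocks cover everything (all 21 combinations miss at least one point), so 3 is optimal.

3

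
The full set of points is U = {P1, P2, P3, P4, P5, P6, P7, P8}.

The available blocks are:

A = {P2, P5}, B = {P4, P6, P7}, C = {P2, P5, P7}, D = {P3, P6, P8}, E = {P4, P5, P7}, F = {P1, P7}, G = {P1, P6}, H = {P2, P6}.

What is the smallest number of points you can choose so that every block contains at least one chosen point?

3

Take T = {P2, P6, P7}. Each listed block contains at least one of these, so T is a hitting set of size 3.
The blocks A, D, F are pairwise disjoint, so any hitting set needs a separate point for each — at least 3. Hence 3 is optimal.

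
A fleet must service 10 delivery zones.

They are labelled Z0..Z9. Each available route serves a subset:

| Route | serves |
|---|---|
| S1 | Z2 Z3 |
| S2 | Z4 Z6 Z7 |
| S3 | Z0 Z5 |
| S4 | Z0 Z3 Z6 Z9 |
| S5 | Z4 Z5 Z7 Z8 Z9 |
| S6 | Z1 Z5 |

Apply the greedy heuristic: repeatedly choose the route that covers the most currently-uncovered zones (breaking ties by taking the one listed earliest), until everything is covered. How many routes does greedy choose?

4

Greedy: pick S5 (covers 5 new) → pick S4 (covers 3 new) → pick S1 (covers 1 new) → pick S6 (covers 1 new). Total picks: 4.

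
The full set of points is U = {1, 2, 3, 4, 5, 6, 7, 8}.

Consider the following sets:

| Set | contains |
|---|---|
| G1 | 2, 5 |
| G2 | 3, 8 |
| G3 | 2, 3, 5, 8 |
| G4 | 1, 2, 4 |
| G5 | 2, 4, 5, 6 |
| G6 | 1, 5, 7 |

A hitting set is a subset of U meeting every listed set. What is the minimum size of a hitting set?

H = {2, 3, 5} meets every set (each contains at least one member of H), and |H| = 3.
No choice of 2 points meets every set, so 3 is the minimum.

3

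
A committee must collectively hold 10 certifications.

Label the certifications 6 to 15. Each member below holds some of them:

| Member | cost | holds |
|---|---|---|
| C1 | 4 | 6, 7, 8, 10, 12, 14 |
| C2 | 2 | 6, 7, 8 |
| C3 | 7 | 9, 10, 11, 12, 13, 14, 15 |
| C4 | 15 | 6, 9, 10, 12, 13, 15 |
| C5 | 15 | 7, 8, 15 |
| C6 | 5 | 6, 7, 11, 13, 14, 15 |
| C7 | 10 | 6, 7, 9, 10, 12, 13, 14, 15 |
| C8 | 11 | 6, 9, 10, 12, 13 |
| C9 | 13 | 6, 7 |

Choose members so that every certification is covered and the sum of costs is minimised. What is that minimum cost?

C2, C3 together cover every certification (C2 ∪ C3 = {6, 7, 8, 9, 10, 11, 12, 13, 14, 15}); total cost 2 + 7 = 9.
The greedy pick C1, C6, C3 costs 16; no covering selection beats 9.

9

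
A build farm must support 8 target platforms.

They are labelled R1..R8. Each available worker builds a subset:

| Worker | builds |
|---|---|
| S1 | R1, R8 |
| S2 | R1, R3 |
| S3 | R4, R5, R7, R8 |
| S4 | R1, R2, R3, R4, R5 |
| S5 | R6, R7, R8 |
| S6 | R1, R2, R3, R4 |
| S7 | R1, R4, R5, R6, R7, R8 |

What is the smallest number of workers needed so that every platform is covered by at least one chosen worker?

2

Take {S4, S5}. Their union is {R1, R2, R3, R4, R5, R6, R7, R8}, which is all 8 platforms.
No single worker has all 8 platforms (the largest, S7, has 6), so 2 is optimal.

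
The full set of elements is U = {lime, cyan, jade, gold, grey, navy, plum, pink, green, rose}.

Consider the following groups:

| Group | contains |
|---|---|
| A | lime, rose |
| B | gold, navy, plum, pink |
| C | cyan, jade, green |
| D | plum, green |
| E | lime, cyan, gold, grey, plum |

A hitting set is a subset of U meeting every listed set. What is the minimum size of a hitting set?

3

The 3 elements {lime, navy, green} hit every group.
The groups A, B, C are pairwise disjoint, so any hitting set needs a separate element for each — at least 3. Hence 3 is optimal.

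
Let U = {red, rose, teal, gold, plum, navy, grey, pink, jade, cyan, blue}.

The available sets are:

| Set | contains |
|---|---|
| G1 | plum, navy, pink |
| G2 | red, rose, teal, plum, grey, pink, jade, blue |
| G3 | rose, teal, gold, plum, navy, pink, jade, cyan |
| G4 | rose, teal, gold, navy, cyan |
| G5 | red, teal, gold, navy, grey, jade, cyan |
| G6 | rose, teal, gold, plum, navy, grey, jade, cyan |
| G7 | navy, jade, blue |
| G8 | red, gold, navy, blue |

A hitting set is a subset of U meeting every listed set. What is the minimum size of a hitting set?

Take H = {rose, navy}. Each listed set contains at least one of these, so H is a hitting set of size 2.
No single item lies in every set, so at least 2 are needed and 2 is optimal.

2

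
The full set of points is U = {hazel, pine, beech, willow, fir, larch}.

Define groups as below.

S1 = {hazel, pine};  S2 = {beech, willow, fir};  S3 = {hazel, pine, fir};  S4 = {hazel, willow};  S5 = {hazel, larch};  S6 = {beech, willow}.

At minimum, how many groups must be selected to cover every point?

3

S1, S2, and S5 cover everything between them: the union {hazel, pine, beech, willow, fir, larch} is all of U.
Only S5 contains larch, so S5 is forced; the remaining 4 points need at least 2 more groups (each remaining group adds at most 3) — so at least 3 groups are needed, and 3 is optimal.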